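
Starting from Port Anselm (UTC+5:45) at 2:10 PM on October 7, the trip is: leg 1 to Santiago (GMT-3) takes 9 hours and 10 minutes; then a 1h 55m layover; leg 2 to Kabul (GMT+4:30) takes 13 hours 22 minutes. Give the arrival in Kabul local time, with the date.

1:22 PM on Oct 8

Convert departure to UTC: 2:10 PM − 5:45 = 8:25 AM UTC on Oct 7.
Add 9 hours and 10 minutes leg 1 → 5:35 PM UTC.
Add 1 hour 55 minutes layover in Santiago → 7:30 PM UTC.
Add 13 hours 22 minutes leg 2 → 8:52 AM UTC (Oct 8).
Kabul is UTC+4:30, so local arrival = 8:52 AM + 4:30 = 1:22 PM on Oct 8.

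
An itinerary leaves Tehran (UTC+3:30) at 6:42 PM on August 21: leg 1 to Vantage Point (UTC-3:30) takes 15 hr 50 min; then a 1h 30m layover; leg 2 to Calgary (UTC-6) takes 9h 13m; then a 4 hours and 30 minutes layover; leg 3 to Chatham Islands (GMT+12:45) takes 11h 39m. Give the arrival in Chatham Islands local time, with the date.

Convert departure to UTC: 6:42 PM − 3:30 = 3:12 PM UTC on Aug 21.
Add 15 hours and 50 minutes leg 1 → 7:02 AM UTC (Aug 22).
Add 1 hour 30 minutes layover in Vantage Point → 8:32 AM UTC.
Add 9 hours and 13 minutes leg 2 → 5:45 PM UTC.
Add 4 hours and 30 minutes layover in Calgary → 10:15 PM UTC.
Add 11 hours 39 minutes leg 3 → 9:54 AM UTC (Aug 23).
Chatham Islands is UTC+12:45, so local arrival = 9:54 AM + 12:45 = 10:39 PM on Aug 23.

10:39 PM on Aug 23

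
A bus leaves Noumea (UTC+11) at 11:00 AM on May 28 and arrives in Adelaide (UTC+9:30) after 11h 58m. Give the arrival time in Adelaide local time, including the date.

9:28 PM on May 28

Convert departure to UTC: 11:00 AM − 11:00 = 12:00 AM UTC on May 28.
Add 11 hours 58 minutes travel time → 11:58 AM UTC.
Adelaide is UTC+9:30, so local arrival = 11:58 AM + 9:30 = 9:28 PM on May 28.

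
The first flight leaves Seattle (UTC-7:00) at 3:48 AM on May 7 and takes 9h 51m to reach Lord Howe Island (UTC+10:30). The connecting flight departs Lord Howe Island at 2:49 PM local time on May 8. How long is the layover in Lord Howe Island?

7 hours 40 minutes

Convert departure to UTC: 3:48 AM + 7:00 = 10:48 AM UTC on May 7.
Add 9 hours and 51 minutes flight time → 8:39 PM UTC.
Lord Howe Island is UTC+10:30, so local arrival = 8:39 PM + 10:30 = 7:09 AM on May 8.
Layover = 2:49 PM − 7:09 AM = 7 hours 40 minutes.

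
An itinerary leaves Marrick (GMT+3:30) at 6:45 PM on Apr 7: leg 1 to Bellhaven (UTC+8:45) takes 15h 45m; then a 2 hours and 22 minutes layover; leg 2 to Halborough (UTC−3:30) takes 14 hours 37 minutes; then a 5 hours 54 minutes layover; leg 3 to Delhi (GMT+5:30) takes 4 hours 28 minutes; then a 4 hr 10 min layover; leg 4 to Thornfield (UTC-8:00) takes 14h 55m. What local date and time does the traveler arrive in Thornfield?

9:26 PM on April 9

Convert departure to UTC: 6:45 PM − 3:30 = 3:15 PM UTC on Apr 7.
Add 15 hours and 45 minutes leg 1 → 7:00 AM UTC (Apr 8).
Add 2 hours 22 minutes layover in Bellhaven → 9:22 AM UTC.
Add 14 hours 37 minutes leg 2 → 11:59 PM UTC.
Add 5 hours and 54 minutes layover in Halborough → 5:53 AM UTC (Apr 9).
Add 4 hours and 28 minutes leg 3 → 10:21 AM UTC.
Add 4 hours and 10 minutes layover in Delhi → 2:31 PM UTC.
Add 14 hours and 55 minutes leg 4 → 5:26 AM UTC (Apr 10).
Thornfield is UTC−8:00, so local arrival = 5:26 AM − 8:00 = 9:26 PM on Apr 9.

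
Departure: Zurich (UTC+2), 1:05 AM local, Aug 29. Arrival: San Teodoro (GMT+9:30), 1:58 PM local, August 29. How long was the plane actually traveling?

Departure in UTC: 1:05 AM − 2:00 = 11:05 PM on Aug 28.
Arrival in UTC: 1:58 PM − 9:30 = 4:28 AM on Aug 29.
Elapsed = 4:28 AM − 11:05 PM (+1 day) = 5 hours 23 minutes.

5 hours 23 minutes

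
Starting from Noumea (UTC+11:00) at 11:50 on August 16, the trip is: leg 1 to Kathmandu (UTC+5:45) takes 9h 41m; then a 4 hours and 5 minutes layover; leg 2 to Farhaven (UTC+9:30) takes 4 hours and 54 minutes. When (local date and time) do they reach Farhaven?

05:00 on August 17

Convert departure to UTC: 11:50 − 11:00 = 00:50 UTC on Aug 16.
Add 9 hours 41 minutes leg 1 → 10:31 UTC.
Add 4 hours 5 minutes layover in Kathmandu → 14:36 UTC.
Add 4 hours 54 minutes leg 2 → 19:30 UTC.
Farhaven is UTC+9:30, so local arrival = 19:30 + 9:30 = 05:00 on Aug 17.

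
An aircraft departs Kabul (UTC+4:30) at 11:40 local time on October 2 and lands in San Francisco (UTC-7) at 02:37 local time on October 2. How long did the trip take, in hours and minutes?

Departure in UTC: 11:40 − 4:30 = 07:10 on Oct 2.
Arrival in UTC: 02:37 + 7:00 = 09:37 on Oct 2.
Elapsed = 09:37 − 07:10 = 2 hours 27 minutes.

2 hours 27 minutes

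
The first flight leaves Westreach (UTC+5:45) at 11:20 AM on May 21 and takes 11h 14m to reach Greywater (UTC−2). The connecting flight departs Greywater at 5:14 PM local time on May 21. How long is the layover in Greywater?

2 hours 25 minutes

Convert departure to UTC: 11:20 AM − 5:45 = 5:35 AM UTC on May 21.
Add 11 hours and 14 minutes flight time → 4:49 PM UTC.
Greywater is UTC−2:00, so local arrival = 4:49 PM − 2:00 = 2:49 PM on May 21.
Layover = 5:14 PM − 2:49 PM = 2 hours 25 minutes.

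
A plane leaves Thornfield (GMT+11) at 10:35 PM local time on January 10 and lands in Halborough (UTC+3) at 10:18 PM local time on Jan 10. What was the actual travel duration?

Halborough is 8:00 behind Thornfield.
Clock-face elapsed time (ignoring zones) is −17 minutes.
Actual elapsed = −17 minutes + 8:00 = 7 hours 43 minutes.

7 hours 43 minutes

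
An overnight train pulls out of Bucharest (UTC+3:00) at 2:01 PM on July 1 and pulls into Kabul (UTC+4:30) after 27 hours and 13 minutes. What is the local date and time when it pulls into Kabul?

Kabul is 1:30 ahead of Bucharest.
After 27 hours and 13 minutes it is 5:14 PM (Jul 2) in Bucharest.
Shift by the zone difference: 5:14 PM + 1:30 = 6:44 PM on Jul 2 in Kabul.

6:44 PM on July 2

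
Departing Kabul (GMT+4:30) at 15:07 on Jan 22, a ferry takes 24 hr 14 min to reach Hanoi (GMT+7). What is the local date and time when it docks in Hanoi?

17:51 on January 23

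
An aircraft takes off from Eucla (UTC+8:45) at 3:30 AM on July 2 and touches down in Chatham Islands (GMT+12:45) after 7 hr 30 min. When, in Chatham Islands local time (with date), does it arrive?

Convert departure to UTC: 3:30 AM − 8:45 = 6:45 PM UTC on Jul 1.
Add 7 hours and 30 minutes travel time → 2:15 AM UTC (Jul 2).
Chatham Islands is UTC+12:45, so local arrival = 2:15 AM + 12:45 = 3:00 PM on Jul 2.

3:00 PM on July 2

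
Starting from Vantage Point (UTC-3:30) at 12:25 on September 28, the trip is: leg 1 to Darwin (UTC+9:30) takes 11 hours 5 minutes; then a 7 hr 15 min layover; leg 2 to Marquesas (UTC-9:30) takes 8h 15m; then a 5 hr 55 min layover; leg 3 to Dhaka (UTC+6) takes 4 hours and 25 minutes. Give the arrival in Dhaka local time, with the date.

Convert departure to UTC: 12:25 + 3:30 = 15:55 UTC on Sep 28.
Add 11 hours and 5 minutes leg 1 → 03:00 UTC (Sep 29).
Add 7 hours 15 minutes layover in Darwin → 10:15 UTC.
Add 8 hours and 15 minutes leg 2 → 18:30 UTC.
Add 5 hours 55 minutes layover in Marquesas → 00:25 UTC (Sep 30).
Add 4 hours and 25 minutes leg 3 → 04:50 UTC.
Dhaka is UTC+6:00, so local arrival = 04:50 + 6:00 = 10:50 on Sep 30.

10:50 on September 30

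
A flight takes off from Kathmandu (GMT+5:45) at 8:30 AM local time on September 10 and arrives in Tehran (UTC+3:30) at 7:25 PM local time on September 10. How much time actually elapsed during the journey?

13 hours 10 minutes

Departure in UTC: 8:30 AM − 5:45 = 2:45 AM on Sep 10.
Arrival in UTC: 7:25 PM − 3:30 = 3:55 PM on Sep 10.
Elapsed = 3:55 PM − 2:45 AM = 13 hours 10 minutes.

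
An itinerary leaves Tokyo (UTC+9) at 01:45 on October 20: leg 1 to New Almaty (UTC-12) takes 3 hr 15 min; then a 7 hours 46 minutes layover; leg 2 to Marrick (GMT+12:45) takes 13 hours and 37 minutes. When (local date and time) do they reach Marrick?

06:08 on October 21

Convert departure to UTC: 01:45 − 9:00 = 16:45 UTC on Oct 19.
Add 3 hours 15 minutes leg 1 → 20:00 UTC.
Add 7 hours and 46 minutes layover in New Almaty → 03:46 UTC (Oct 20).
Add 13 hours 37 minutes leg 2 → 17:23 UTC.
Marrick is UTC+12:45, so local arrival = 17:23 + 12:45 = 06:08 on Oct 21.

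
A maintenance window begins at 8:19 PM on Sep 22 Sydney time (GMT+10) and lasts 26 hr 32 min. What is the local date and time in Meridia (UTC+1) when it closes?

Meridia is 9:00 behind Sydney.
After 26 hours and 32 minutes it is 10:51 PM (Sep 23) in Sydney.
Shift by the zone difference: 10:51 PM − 9:00 = 1:51 PM on Sep 23 in Meridia.

1:51 PM on Sep 23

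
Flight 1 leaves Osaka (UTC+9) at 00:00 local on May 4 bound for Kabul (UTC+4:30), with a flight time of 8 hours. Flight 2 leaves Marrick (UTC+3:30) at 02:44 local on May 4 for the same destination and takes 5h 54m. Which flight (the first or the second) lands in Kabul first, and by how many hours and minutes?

Flight 1 in UTC: 00:00 − 9:00 = 15:00 on May 3.
+8 hours → arrive 23:00 UTC on May 3.
Flight 2 in UTC: 02:44 − 3:30 = 23:14 on May 3.
+5 hours 54 minutes → arrive 05:08 UTC on May 4.
Flight 1 lands earlier by 6 hours 8 minutes.

the first, by 6 hours 8 minutes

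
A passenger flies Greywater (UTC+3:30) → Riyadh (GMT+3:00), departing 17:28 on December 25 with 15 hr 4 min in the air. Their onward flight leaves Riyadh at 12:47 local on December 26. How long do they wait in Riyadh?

4 hours 45 minutes

Convert departure to UTC: 17:28 − 3:30 = 13:58 UTC on Dec 25.
Add 15 hours and 4 minutes flight time → 05:02 UTC (Dec 26).
Riyadh is UTC+3:00, so local arrival = 05:02 + 3:00 = 08:02 on Dec 26.
Layover = 12:47 − 08:02 = 4 hours 45 minutes.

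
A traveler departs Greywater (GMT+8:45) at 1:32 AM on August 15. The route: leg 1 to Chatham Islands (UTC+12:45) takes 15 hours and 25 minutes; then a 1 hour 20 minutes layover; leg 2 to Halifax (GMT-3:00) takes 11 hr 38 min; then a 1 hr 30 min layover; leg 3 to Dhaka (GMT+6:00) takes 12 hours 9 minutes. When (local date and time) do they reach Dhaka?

Convert departure to UTC: 1:32 AM − 8:45 = 4:47 PM UTC on Aug 14.
Add 15 hours and 25 minutes leg 1 → 8:12 AM UTC (Aug 15).
Add 1 hour and 20 minutes layover in Chatham Islands → 9:32 AM UTC.
Add 11 hours 38 minutes leg 2 → 9:10 PM UTC.
Add 1 hour and 30 minutes layover in Halifax → 10:40 PM UTC.
Add 12 hours and 9 minutes leg 3 → 10:49 AM UTC (Aug 16).
Dhaka is UTC+6:00, so local arrival = 10:49 AM + 6:00 = 4:49 PM on Aug 16.

4:49 PM on August 16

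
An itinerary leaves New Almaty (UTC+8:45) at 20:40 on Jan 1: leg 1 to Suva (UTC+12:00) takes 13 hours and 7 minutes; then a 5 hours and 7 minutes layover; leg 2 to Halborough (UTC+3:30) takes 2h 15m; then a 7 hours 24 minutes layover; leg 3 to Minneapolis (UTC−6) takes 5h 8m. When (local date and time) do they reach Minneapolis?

14:56 on January 2

Convert departure to UTC: 20:40 − 8:45 = 11:55 UTC on Jan 1.
Add 13 hours 7 minutes leg 1 → 01:02 UTC (Jan 2).
Add 5 hours 7 minutes layover in Suva → 06:09 UTC.
Add 2 hours 15 minutes leg 2 → 08:24 UTC.
Add 7 hours 24 minutes layover in Halborough → 15:48 UTC.
Add 5 hours 8 minutes leg 3 → 20:56 UTC.
Minneapolis is UTC−6:00, so local arrival = 20:56 − 6:00 = 14:56 on Jan 2.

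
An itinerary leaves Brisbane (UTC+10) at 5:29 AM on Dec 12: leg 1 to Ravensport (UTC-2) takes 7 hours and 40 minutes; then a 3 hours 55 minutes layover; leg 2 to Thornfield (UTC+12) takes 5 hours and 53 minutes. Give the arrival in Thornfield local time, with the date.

12:57 AM on Dec 13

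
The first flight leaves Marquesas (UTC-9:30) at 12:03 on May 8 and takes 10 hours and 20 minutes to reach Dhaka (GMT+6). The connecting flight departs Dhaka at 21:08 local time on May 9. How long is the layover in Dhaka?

Convert departure to UTC: 12:03 + 9:30 = 21:33 UTC on May 8.
Add 10 hours and 20 minutes flight time → 07:53 UTC (May 9).
Dhaka is UTC+6:00, so local arrival = 07:53 + 6:00 = 13:53 on May 9.
Layover = 21:08 − 13:53 = 7 hours 15 minutes.

7 hours 15 minutes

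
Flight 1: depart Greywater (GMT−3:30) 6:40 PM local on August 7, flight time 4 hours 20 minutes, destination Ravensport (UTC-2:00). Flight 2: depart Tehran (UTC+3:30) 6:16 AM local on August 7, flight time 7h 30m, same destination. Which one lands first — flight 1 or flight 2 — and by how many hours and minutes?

Flight 1 in UTC: 6:40 PM + 3:30 = 10:10 PM on Aug 7.
+4 hours 20 minutes → arrive 2:30 AM UTC on Aug 8.
Flight 2 in UTC: 6:16 AM − 3:30 = 2:46 AM on Aug 7.
+7 hours and 30 minutes → arrive 10:16 AM UTC on Aug 7.
Flight 2 lands earlier by 16 hours 14 minutes.

the second, by 16 hours 14 minutes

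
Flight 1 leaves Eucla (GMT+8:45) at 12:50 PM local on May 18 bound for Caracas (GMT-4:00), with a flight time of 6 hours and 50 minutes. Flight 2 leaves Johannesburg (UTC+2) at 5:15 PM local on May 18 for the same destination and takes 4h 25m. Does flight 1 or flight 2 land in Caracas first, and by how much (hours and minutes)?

the first, by 8 hours 45 minutes

Flight 1 in UTC: 12:50 PM − 8:45 = 4:05 AM on May 18.
+6 hours 50 minutes → arrive 10:55 AM UTC on May 18.
Flight 2 in UTC: 5:15 PM − 2:00 = 3:15 PM on May 18.
+4 hours and 25 minutes → arrive 7:40 PM UTC on May 18.
Flight 1 lands earlier by 8 hours 45 minutes.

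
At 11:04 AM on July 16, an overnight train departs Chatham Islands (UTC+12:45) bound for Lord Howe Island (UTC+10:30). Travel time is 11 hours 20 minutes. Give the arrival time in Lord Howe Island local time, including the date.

8:09 PM on July 16

Convert departure to UTC: 11:04 AM − 12:45 = 10:19 PM UTC on Jul 15.
Add 11 hours 20 minutes travel time → 9:39 AM UTC (Jul 16).
Lord Howe Island is UTC+10:30, so local arrival = 9:39 AM + 10:30 = 8:09 PM on Jul 16.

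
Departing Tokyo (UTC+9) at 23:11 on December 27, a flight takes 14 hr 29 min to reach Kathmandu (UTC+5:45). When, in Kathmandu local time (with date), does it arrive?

Convert departure to UTC: 23:11 − 9:00 = 14:11 UTC on Dec 27.
Add 14 hours 29 minutes travel time → 04:40 UTC (Dec 28).
Kathmandu is UTC+5:45, so local arrival = 04:40 + 5:45 = 10:25 on Dec 28.

10:25 on December 28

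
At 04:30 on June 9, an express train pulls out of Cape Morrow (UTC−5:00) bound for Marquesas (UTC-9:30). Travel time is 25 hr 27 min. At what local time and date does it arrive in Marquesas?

Marquesas is 4:30 behind Cape Morrow.
After 25 hours and 27 minutes it is 05:57 (Jun 10) in Cape Morrow.
Shift by the zone difference: 05:57 − 4:30 = 01:27 on Jun 10 in Marquesas.

01:27 on Jun 10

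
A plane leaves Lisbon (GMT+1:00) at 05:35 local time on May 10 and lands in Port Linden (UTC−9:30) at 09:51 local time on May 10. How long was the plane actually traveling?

14 hours 46 minutes

Departure in UTC: 05:35 − 1:00 = 04:35 on May 10.
Arrival in UTC: 09:51 + 9:30 = 19:21 on May 10.
Elapsed = 19:21 − 04:35 = 14 hours 46 minutes.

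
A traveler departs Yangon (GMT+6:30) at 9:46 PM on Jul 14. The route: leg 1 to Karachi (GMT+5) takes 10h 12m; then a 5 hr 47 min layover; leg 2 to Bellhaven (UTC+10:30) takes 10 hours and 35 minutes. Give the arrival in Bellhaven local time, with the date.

4:20 AM on Jul 16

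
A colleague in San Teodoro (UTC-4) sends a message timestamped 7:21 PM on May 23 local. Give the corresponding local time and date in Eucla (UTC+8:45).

8:06 AM on May 24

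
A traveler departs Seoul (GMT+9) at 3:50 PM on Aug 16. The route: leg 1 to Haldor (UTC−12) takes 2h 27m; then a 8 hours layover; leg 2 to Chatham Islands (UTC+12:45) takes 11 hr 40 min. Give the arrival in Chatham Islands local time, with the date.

5:42 PM on August 17

Convert departure to UTC: 3:50 PM − 9:00 = 6:50 AM UTC on Aug 16.
Add 2 hours and 27 minutes leg 1 → 9:17 AM UTC.
Add 8 hours layover in Haldor → 5:17 PM UTC.
Add 11 hours and 40 minutes leg 2 → 4:57 AM UTC (Aug 17).
Chatham Islands is UTC+12:45, so local arrival = 4:57 AM + 12:45 = 5:42 PM on Aug 17.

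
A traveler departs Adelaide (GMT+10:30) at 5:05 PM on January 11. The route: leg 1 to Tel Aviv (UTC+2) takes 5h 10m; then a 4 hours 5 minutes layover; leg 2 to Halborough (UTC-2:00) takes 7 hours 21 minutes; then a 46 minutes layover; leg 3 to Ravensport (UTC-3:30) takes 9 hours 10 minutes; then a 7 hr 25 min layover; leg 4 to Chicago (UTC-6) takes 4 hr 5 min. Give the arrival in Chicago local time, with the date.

Convert departure to UTC: 5:05 PM − 10:30 = 6:35 AM UTC on Jan 11.
Add 5 hours 10 minutes leg 1 → 11:45 AM UTC.
Add 4 hours 5 minutes layover in Tel Aviv → 3:50 PM UTC.
Add 7 hours 21 minutes leg 2 → 11:11 PM UTC.
Add 46 minutes layover in Halborough → 11:57 PM UTC.
Add 9 hours and 10 minutes leg 3 → 9:07 AM UTC (Jan 12).
Add 7 hours and 25 minutes layover in Ravensport → 4:32 PM UTC.
Add 4 hours and 5 minutes leg 4 → 8:37 PM UTC.
Chicago is UTC−6:00, so local arrival = 8:37 PM − 6:00 = 2:37 PM on Jan 12.

2:37 PM on Jan 12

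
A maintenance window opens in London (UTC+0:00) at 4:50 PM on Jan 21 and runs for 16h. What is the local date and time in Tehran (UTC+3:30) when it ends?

London is at UTC+0, so start is already 4:50 PM UTC on Jan 21.
Add 16 hours duration → 8:50 AM UTC (Jan 22).
Tehran is UTC+3:30, so local end time = 8:50 AM + 3:30 = 12:20 PM on Jan 22.

12:20 PM on January 22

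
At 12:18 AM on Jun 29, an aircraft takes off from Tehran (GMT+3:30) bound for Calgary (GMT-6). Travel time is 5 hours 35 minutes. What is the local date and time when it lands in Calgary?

8:23 PM on June 28

Calgary is 9:30 behind Tehran.
After 5 hours 35 minutes it is 5:53 AM in Tehran.
Shift by the zone difference: 5:53 AM − 9:30 = 8:23 PM on Jun 28 in Calgary.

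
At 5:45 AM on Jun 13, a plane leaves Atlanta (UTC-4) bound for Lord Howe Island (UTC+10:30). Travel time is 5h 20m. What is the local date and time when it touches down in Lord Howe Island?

1:35 AM on Jun 14

Convert departure to UTC: 5:45 AM + 4:00 = 9:45 AM UTC on Jun 13.
Add 5 hours and 20 minutes travel time → 3:05 PM UTC.
Lord Howe Island is UTC+10:30, so local arrival = 3:05 PM + 10:30 = 1:35 AM on Jun 14.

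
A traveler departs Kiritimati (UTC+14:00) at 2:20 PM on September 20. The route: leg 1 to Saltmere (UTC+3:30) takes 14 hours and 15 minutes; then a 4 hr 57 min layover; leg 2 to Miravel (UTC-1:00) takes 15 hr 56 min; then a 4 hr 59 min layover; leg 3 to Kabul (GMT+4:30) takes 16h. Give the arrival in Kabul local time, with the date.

Convert departure to UTC: 2:20 PM − 14:00 = 12:20 AM UTC on Sep 20.
Add 14 hours and 15 minutes leg 1 → 2:35 PM UTC.
Add 4 hours and 57 minutes layover in Saltmere → 7:32 PM UTC.
Add 15 hours and 56 minutes leg 2 → 11:28 AM UTC (Sep 21).
Add 4 hours and 59 minutes layover in Miravel → 4:27 PM UTC.
Add 16 hours leg 3 → 8:27 AM UTC (Sep 22).
Kabul is UTC+4:30, so local arrival = 8:27 AM + 4:30 = 12:57 PM on Sep 22.

12:57 PM on September 22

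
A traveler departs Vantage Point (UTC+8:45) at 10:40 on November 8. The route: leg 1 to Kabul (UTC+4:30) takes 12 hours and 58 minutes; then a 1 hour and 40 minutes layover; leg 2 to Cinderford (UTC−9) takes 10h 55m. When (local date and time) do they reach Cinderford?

Convert departure to UTC: 10:40 − 8:45 = 01:55 UTC on Nov 8.
Add 12 hours and 58 minutes leg 1 → 14:53 UTC.
Add 1 hour 40 minutes layover in Kabul → 16:33 UTC.
Add 10 hours 55 minutes leg 2 → 03:28 UTC (Nov 9).
Cinderford is UTC−9:00, so local arrival = 03:28 − 9:00 = 18:28 on Nov 8.

18:28 on November 8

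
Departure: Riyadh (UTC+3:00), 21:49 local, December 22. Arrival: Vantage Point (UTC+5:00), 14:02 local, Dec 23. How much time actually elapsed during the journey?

Departure in UTC: 21:49 − 3:00 = 18:49 on Dec 22.
Arrival in UTC: 14:02 − 5:00 = 09:02 on Dec 23.
Elapsed = 09:02 − 18:49 (+1 day) = 14 hours 13 minutes.

14 hours 13 minutes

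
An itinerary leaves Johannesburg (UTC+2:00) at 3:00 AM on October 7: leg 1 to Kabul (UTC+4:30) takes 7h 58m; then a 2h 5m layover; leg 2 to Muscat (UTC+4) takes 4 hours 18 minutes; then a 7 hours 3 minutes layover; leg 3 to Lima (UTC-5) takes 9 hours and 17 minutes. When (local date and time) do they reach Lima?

Convert departure to UTC: 3:00 AM − 2:00 = 1:00 AM UTC on Oct 7.
Add 7 hours 58 minutes leg 1 → 8:58 AM UTC.
Add 2 hours and 5 minutes layover in Kabul → 11:03 AM UTC.
Add 4 hours 18 minutes leg 2 → 3:21 PM UTC.
Add 7 hours 3 minutes layover in Muscat → 10:24 PM UTC.
Add 9 hours 17 minutes leg 3 → 7:41 AM UTC (Oct 8).
Lima is UTC−5:00, so local arrival = 7:41 AM − 5:00 = 2:41 AM on Oct 8.

2:41 AM on Oct 8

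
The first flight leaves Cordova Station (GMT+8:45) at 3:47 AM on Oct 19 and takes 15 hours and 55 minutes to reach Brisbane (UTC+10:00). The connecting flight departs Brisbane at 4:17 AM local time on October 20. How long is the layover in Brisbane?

Convert departure to UTC: 3:47 AM − 8:45 = 7:02 PM UTC on Oct 18.
Add 15 hours and 55 minutes flight time → 10:57 AM UTC (Oct 19).
Brisbane is UTC+10:00, so local arrival = 10:57 AM + 10:00 = 8:57 PM on Oct 19.
Layover = 4:17 AM − 8:57 PM (+1 day) = 7 hours 20 minutes.

7 hours 20 minutes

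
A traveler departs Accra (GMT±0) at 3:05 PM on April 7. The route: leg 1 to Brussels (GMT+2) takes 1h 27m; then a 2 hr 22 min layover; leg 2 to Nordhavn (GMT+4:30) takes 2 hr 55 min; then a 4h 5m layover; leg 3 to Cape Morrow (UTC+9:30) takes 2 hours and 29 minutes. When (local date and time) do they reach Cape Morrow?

Accra is at UTC+0, so departure is already 3:05 PM UTC on Apr 7.
Add 1 hour 27 minutes leg 1 → 4:32 PM UTC.
Add 2 hours 22 minutes layover in Brussels → 6:54 PM UTC.
Add 2 hours 55 minutes leg 2 → 9:49 PM UTC.
Add 4 hours 5 minutes layover in Nordhavn → 1:54 AM UTC (Apr 8).
Add 2 hours 29 minutes leg 3 → 4:23 AM UTC.
Cape Morrow is UTC+9:30, so local arrival = 4:23 AM + 9:30 = 1:53 PM on Apr 8.

1:53 PM on Apr 8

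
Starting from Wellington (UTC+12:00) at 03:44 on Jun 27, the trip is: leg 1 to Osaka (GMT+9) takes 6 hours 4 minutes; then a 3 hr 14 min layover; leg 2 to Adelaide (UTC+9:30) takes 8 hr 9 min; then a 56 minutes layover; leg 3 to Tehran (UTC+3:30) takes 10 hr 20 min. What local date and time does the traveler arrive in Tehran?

23:57 on Jun 27

Convert departure to UTC: 03:44 − 12:00 = 15:44 UTC on Jun 26.
Add 6 hours 4 minutes leg 1 → 21:48 UTC.
Add 3 hours and 14 minutes layover in Osaka → 01:02 UTC (Jun 27).
Add 8 hours and 9 minutes leg 2 → 09:11 UTC.
Add 56 minutes layover in Adelaide → 10:07 UTC.
Add 10 hours 20 minutes leg 3 → 20:27 UTC.
Tehran is UTC+3:30, so local arrival = 20:27 + 3:30 = 23:57 on Jun 27.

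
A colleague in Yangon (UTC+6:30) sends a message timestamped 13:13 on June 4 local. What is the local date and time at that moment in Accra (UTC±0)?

In UTC: 13:13 − 6:30 = 06:43 on Jun 4.
Accra is UTC+0, so it is 06:43 on Jun 4.

06:43 on June 4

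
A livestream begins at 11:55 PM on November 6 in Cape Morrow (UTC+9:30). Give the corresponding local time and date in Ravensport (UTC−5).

9:25 AM on November 6

In UTC: 11:55 PM − 9:30 = 2:25 PM on Nov 6.
Ravensport is UTC−5:00: 2:25 PM − 5:00 = 9:25 AM on Nov 6.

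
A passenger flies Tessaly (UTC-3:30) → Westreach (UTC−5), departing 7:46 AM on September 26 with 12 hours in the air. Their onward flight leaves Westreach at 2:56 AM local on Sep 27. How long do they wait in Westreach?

8 hours 40 minutes

Convert departure to UTC: 7:46 AM + 3:30 = 11:16 AM UTC on Sep 26.
Add 12 hours flight time → 11:16 PM UTC.
Westreach is UTC−5:00, so local arrival = 11:16 PM − 5:00 = 6:16 PM on Sep 26.
Layover = 2:56 AM − 6:16 PM (+1 day) = 8 hours 40 minutes.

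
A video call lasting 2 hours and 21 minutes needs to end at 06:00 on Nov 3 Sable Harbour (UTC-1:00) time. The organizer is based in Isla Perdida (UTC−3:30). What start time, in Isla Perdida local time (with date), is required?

01:09 on November 3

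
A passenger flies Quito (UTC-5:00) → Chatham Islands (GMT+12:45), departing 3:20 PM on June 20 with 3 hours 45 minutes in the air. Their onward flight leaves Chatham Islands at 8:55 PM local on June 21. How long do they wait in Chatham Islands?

8 hours 5 minutes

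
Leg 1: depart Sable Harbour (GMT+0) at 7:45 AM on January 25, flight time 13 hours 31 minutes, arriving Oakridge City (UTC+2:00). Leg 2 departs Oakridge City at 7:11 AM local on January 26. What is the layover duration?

7 hours 55 minutes

Sable Harbour is at UTC+0, so departure is already 7:45 AM UTC on Jan 25.
Add 13 hours and 31 minutes flight time → 9:16 PM UTC.
Oakridge City is UTC+2:00, so local arrival = 9:16 PM + 2:00 = 11:16 PM on Jan 25.
Layover = 7:11 AM − 11:16 PM (+1 day) = 7 hours 55 minutes.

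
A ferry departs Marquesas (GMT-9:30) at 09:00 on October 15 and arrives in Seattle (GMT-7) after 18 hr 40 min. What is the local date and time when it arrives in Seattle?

06:10 on October 16

Convert departure to UTC: 09:00 + 9:30 = 18:30 UTC on Oct 15.
Add 18 hours 40 minutes travel time → 13:10 UTC (Oct 16).
Seattle is UTC−7:00, so local arrival = 13:10 − 7:00 = 06:10 on Oct 16.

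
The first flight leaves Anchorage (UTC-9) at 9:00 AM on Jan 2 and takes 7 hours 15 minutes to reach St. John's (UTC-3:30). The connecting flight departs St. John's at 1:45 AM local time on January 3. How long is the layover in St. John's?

4 hours

Convert departure to UTC: 9:00 AM + 9:00 = 6:00 PM UTC on Jan 2.
Add 7 hours 15 minutes flight time → 1:15 AM UTC (Jan 3).
St. John's is UTC−3:30, so local arrival = 1:15 AM − 3:30 = 9:45 PM on Jan 2.
Layover = 1:45 AM − 9:45 PM (+1 day) = 4 hours.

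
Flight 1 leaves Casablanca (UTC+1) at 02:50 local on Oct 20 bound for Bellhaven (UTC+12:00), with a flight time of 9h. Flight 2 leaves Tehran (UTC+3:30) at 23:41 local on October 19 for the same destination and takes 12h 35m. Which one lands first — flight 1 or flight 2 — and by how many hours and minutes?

Flight 1 in UTC: 02:50 − 1:00 = 01:50 on Oct 20.
+9 hours → arrive 10:50 UTC on Oct 20.
Flight 2 in UTC: 23:41 − 3:30 = 20:11 on Oct 19.
+12 hours and 35 minutes → arrive 08:46 UTC on Oct 20.
Flight 2 lands earlier by 2 hours 4 minutes.

the second, by 2 hours 4 minutes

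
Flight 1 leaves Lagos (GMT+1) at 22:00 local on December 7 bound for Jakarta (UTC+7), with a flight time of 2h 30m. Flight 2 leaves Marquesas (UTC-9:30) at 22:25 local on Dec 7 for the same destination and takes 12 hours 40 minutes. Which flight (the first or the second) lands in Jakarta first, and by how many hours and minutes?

Flight 1 in UTC: 22:00 − 1:00 = 21:00 on Dec 7.
+2 hours and 30 minutes → arrive 23:30 UTC on Dec 7.
Flight 2 in UTC: 22:25 + 9:30 = 07:55 on Dec 8.
+12 hours and 40 minutes → arrive 20:35 UTC on Dec 8.
Flight 1 lands earlier by 21 hours 5 minutes.

the first, by 21 hours 5 minutes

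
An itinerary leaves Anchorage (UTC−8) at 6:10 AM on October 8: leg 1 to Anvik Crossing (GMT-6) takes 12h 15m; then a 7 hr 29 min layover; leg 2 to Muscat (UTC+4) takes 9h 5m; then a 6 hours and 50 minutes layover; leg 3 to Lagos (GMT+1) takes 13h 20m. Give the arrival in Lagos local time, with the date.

Convert departure to UTC: 6:10 AM + 8:00 = 2:10 PM UTC on Oct 8.
Add 12 hours 15 minutes leg 1 → 2:25 AM UTC (Oct 9).
Add 7 hours and 29 minutes layover in Anvik Crossing → 9:54 AM UTC.
Add 9 hours 5 minutes leg 2 → 6:59 PM UTC.
Add 6 hours and 50 minutes layover in Muscat → 1:49 AM UTC (Oct 10).
Add 13 hours and 20 minutes leg 3 → 3:09 PM UTC.
Lagos is UTC+1:00, so local arrival = 3:09 PM + 1:00 = 4:09 PM on Oct 10.

4:09 PM on October 10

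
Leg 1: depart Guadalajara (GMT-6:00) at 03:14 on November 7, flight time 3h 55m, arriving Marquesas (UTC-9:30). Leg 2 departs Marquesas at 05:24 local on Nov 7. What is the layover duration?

1 hour 45 minutes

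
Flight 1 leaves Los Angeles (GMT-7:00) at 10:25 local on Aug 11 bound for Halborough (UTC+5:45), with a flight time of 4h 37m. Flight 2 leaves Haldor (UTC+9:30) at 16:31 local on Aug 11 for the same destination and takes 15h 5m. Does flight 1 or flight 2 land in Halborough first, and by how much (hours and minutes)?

the first, by 4 minutes

Flight 1 in UTC: 10:25 + 7:00 = 17:25 on Aug 11.
+4 hours and 37 minutes → arrive 22:02 UTC on Aug 11.
Flight 2 in UTC: 16:31 − 9:30 = 07:01 on Aug 11.
+15 hours and 5 minutes → arrive 22:06 UTC on Aug 11.
Flight 1 lands earlier by 4 minutes.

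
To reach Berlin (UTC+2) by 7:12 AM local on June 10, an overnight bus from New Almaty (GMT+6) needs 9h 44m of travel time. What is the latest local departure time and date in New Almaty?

Target arrival in UTC: 7:12 AM − 2:00 = 5:12 AM on Jun 10.
Subtract 9 hours and 44 minutes → departure 7:28 PM UTC on Jun 9.
New Almaty is UTC+6:00: 7:28 PM + 6:00 = 1:28 AM on Jun 10.

1:28 AM on June 10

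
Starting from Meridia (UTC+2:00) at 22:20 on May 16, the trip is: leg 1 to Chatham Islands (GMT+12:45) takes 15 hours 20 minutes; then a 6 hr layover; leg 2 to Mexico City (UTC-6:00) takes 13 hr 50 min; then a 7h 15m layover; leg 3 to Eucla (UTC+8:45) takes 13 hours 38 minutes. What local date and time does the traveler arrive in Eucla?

13:08 on May 19

Convert departure to UTC: 22:20 − 2:00 = 20:20 UTC on May 16.
Add 15 hours and 20 minutes leg 1 → 11:40 UTC (May 17).
Add 6 hours layover in Chatham Islands → 17:40 UTC.
Add 13 hours and 50 minutes leg 2 → 07:30 UTC (May 18).
Add 7 hours and 15 minutes layover in Mexico City → 14:45 UTC.
Add 13 hours 38 minutes leg 3 → 04:23 UTC (May 19).
Eucla is UTC+8:45, so local arrival = 04:23 + 8:45 = 13:08 on May 19.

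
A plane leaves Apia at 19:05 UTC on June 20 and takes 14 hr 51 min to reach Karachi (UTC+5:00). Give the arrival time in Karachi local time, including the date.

Departure is given in UTC: 19:05 on Jun 20.
Add 14 hours 51 minutes → 09:56 UTC (Jun 21).
Karachi is UTC+5:00: 09:56 + 5:00 = 14:56 on Jun 21.

14:56 on June 21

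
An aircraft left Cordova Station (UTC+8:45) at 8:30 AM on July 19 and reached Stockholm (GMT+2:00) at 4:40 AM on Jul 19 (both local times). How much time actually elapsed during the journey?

2 hours 55 minutes

Departure in UTC: 8:30 AM − 8:45 = 11:45 PM on Jul 18.
Arrival in UTC: 4:40 AM − 2:00 = 2:40 AM on Jul 19.
Elapsed = 2:40 AM − 11:45 PM (+1 day) = 2 hours 55 minutes.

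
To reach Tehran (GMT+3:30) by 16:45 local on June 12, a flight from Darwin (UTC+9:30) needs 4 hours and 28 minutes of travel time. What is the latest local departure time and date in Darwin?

Target arrival in UTC: 16:45 − 3:30 = 13:15 on Jun 12.
Subtract 4 hours 28 minutes → departure 08:47 UTC on Jun 12.
Darwin is UTC+9:30: 08:47 + 9:30 = 18:17 on Jun 12.

18:17 on June 12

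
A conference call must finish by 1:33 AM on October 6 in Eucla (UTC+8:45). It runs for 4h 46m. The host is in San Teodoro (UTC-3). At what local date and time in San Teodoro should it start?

9:02 AM on Oct 5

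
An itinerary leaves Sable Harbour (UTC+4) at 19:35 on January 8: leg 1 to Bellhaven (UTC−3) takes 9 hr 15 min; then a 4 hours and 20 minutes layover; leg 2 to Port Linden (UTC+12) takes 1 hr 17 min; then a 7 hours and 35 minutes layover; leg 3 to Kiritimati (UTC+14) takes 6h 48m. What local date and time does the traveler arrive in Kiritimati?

10:50 on January 10

Convert departure to UTC: 19:35 − 4:00 = 15:35 UTC on Jan 8.
Add 9 hours 15 minutes leg 1 → 00:50 UTC (Jan 9).
Add 4 hours 20 minutes layover in Bellhaven → 05:10 UTC.
Add 1 hour and 17 minutes leg 2 → 06:27 UTC.
Add 7 hours 35 minutes layover in Port Linden → 14:02 UTC.
Add 6 hours and 48 minutes leg 3 → 20:50 UTC.
Kiritimati is UTC+14:00, so local arrival = 20:50 + 14:00 = 10:50 on Jan 10.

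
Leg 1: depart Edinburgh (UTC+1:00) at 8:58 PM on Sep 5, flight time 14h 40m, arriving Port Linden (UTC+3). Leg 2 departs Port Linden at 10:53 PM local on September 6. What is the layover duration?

Convert departure to UTC: 8:58 PM − 1:00 = 7:58 PM UTC on Sep 5.
Add 14 hours and 40 minutes flight time → 10:38 AM UTC (Sep 6).
Port Linden is UTC+3:00, so local arrival = 10:38 AM + 3:00 = 1:38 PM on Sep 6.
Layover = 10:53 PM − 1:38 PM = 9 hours 15 minutes.

9 hours 15 minutes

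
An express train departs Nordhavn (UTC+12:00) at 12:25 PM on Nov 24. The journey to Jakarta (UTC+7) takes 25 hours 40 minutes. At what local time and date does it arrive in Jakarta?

Convert departure to UTC: 12:25 PM − 12:00 = 12:25 AM UTC on Nov 24.
Add 25 hours 40 minutes travel time → 2:05 AM UTC (Nov 25).
Jakarta is UTC+7:00, so local arrival = 2:05 AM + 7:00 = 9:05 AM on Nov 25.

9:05 AM on Nov 25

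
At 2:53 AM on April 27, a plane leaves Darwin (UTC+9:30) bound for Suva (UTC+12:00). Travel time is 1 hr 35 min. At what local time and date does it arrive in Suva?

6:58 AM on April 27

Convert departure to UTC: 2:53 AM − 9:30 = 5:23 PM UTC on Apr 26.
Add 1 hour 35 minutes travel time → 6:58 PM UTC.
Suva is UTC+12:00, so local arrival = 6:58 PM + 12:00 = 6:58 AM on Apr 27.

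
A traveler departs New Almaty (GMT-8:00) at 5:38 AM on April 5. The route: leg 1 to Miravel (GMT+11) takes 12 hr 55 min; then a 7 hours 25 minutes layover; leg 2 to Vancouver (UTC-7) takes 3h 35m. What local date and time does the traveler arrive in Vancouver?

Convert departure to UTC: 5:38 AM + 8:00 = 1:38 PM UTC on Apr 5.
Add 12 hours and 55 minutes leg 1 → 2:33 AM UTC (Apr 6).
Add 7 hours and 25 minutes layover in Miravel → 9:58 AM UTC.
Add 3 hours 35 minutes leg 2 → 1:33 PM UTC.
Vancouver is UTC−7:00, so local arrival = 1:33 PM − 7:00 = 6:33 AM on Apr 6.

6:33 AM on Apr 6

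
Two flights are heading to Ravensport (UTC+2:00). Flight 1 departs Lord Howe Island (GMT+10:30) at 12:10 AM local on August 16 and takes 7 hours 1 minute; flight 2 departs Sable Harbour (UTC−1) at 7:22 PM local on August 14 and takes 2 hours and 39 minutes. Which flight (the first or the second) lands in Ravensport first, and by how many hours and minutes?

Flight 1 in UTC: 12:10 AM − 10:30 = 1:40 PM on Aug 15.
+7 hours 1 minute → arrive 8:41 PM UTC on Aug 15.
Flight 2 in UTC: 7:22 PM + 1:00 = 8:22 PM on Aug 14.
+2 hours 39 minutes → arrive 11:01 PM UTC on Aug 14.
Flight 2 lands earlier by 21 hours 40 minutes.

the second, by 21 hours 40 minutes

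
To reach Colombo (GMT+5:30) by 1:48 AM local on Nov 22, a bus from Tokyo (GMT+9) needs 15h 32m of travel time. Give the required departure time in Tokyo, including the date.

Target arrival in UTC: 1:48 AM − 5:30 = 8:18 PM on Nov 21.
Subtract 15 hours 32 minutes → departure 4:46 AM UTC on Nov 21.
Tokyo is UTC+9:00: 4:46 AM + 9:00 = 1:46 PM on Nov 21.

1:46 PM on November 21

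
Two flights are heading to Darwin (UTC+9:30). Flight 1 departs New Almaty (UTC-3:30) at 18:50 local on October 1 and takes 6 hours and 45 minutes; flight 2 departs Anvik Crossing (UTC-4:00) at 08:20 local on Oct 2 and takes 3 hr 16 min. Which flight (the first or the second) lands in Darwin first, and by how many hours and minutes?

the first, by 10 hours 31 minutes

Flight 1 in UTC: 18:50 + 3:30 = 22:20 on Oct 1.
+6 hours 45 minutes → arrive 05:05 UTC on Oct 2.
Flight 2 in UTC: 08:20 + 4:00 = 12:20 on Oct 2.
+3 hours 16 minutes → arrive 15:36 UTC on Oct 2.
Flight 1 lands earlier by 10 hours 31 minutes.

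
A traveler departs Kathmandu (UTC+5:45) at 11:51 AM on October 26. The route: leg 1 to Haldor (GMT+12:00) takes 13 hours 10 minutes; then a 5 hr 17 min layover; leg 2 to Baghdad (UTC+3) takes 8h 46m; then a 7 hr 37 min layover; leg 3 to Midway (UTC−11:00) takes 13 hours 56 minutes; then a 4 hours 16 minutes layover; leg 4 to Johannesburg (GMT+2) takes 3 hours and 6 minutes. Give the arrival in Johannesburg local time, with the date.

4:14 PM on October 28

Convert departure to UTC: 11:51 AM − 5:45 = 6:06 AM UTC on Oct 26.
Add 13 hours and 10 minutes leg 1 → 7:16 PM UTC.
Add 5 hours 17 minutes layover in Haldor → 12:33 AM UTC (Oct 27).
Add 8 hours and 46 minutes leg 2 → 9:19 AM UTC.
Add 7 hours and 37 minutes layover in Baghdad → 4:56 PM UTC.
Add 13 hours and 56 minutes leg 3 → 6:52 AM UTC (Oct 28).
Add 4 hours and 16 minutes layover in Midway → 11:08 AM UTC.
Add 3 hours 6 minutes leg 4 → 2:14 PM UTC.
Johannesburg is UTC+2:00, so local arrival = 2:14 PM + 2:00 = 4:14 PM on Oct 28.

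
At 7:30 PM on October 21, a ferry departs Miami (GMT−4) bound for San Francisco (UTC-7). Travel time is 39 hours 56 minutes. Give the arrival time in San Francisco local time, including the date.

8:26 AM on October 23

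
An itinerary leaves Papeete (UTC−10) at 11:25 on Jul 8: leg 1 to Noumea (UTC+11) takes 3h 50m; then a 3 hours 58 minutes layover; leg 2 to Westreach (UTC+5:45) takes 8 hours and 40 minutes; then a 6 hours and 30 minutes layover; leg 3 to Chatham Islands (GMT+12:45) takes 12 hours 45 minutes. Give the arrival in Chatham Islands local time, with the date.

21:53 on Jul 10

Convert departure to UTC: 11:25 + 10:00 = 21:25 UTC on Jul 8.
Add 3 hours and 50 minutes leg 1 → 01:15 UTC (Jul 9).
Add 3 hours 58 minutes layover in Noumea → 05:13 UTC.
Add 8 hours 40 minutes leg 2 → 13:53 UTC.
Add 6 hours 30 minutes layover in Westreach → 20:23 UTC.
Add 12 hours 45 minutes leg 3 → 09:08 UTC (Jul 10).
Chatham Islands is UTC+12:45, so local arrival = 09:08 + 12:45 = 21:53 on Jul 10.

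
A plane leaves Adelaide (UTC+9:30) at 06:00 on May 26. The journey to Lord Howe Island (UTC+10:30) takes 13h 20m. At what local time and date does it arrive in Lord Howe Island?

20:20 on May 26

Convert departure to UTC: 06:00 − 9:30 = 20:30 UTC on May 25.
Add 13 hours and 20 minutes travel time → 09:50 UTC (May 26).
Lord Howe Island is UTC+10:30, so local arrival = 09:50 + 10:30 = 20:20 on May 26.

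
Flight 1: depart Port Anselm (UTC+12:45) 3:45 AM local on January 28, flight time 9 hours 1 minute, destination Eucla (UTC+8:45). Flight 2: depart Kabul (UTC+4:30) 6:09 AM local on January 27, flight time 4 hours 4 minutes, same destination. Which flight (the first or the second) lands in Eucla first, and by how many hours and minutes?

the second, by 18 hours 18 minutes

Flight 1 in UTC: 3:45 AM − 12:45 = 3:00 PM on Jan 27.
+9 hours 1 minute → arrive 12:01 AM UTC on Jan 28.
Flight 2 in UTC: 6:09 AM − 4:30 = 1:39 AM on Jan 27.
+4 hours 4 minutes → arrive 5:43 AM UTC on Jan 27.
Flight 2 lands earlier by 18 hours 18 minutes.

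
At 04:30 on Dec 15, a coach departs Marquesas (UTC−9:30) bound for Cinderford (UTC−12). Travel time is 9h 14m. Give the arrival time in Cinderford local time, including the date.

Convert departure to UTC: 04:30 + 9:30 = 14:00 UTC on Dec 15.
Add 9 hours and 14 minutes travel time → 23:14 UTC.
Cinderford is UTC−12:00, so local arrival = 23:14 − 12:00 = 11:14 on Dec 15.

11:14 on Dec 15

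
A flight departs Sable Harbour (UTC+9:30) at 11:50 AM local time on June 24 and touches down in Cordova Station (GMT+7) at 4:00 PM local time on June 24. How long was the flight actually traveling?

6 hours 40 minutes

Cordova Station is 2:30 behind Sable Harbour.
Clock-face elapsed time (ignoring zones) is 4 hours 10 minutes.
Actual elapsed = 4 hours 10 minutes + 2:30 = 6 hours 40 minutes.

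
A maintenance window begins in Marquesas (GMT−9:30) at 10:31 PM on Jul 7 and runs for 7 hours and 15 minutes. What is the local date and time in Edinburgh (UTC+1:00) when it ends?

4:16 PM on Jul 8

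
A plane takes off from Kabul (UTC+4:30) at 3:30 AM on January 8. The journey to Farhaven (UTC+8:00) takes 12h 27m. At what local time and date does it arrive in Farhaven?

Convert departure to UTC: 3:30 AM − 4:30 = 11:00 PM UTC on Jan 7.
Add 12 hours and 27 minutes travel time → 11:27 AM UTC (Jan 8).
Farhaven is UTC+8:00, so local arrival = 11:27 AM + 8:00 = 7:27 PM on Jan 8.

7:27 PM on Jan 8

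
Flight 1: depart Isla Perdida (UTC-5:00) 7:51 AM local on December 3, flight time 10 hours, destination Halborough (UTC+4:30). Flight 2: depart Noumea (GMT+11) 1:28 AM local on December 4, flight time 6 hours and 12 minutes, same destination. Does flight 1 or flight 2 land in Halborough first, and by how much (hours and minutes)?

Flight 1 in UTC: 7:51 AM + 5:00 = 12:51 PM on Dec 3.
+10 hours → arrive 10:51 PM UTC on Dec 3.
Flight 2 in UTC: 1:28 AM − 11:00 = 2:28 PM on Dec 3.
+6 hours 12 minutes → arrive 8:40 PM UTC on Dec 3.
Flight 2 lands earlier by 2 hours 11 minutes.

the second, by 2 hours 11 minutes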